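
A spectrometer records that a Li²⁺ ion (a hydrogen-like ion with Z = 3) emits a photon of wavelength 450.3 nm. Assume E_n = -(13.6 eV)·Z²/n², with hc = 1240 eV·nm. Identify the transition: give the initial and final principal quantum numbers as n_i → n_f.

The photon energy is ΔE = hc/λ = 1240 / 450.3 = 2.754 eV.
With Z = 3, ΔE = 122.4 × (1/n_f² − 1/n_i²), so 1/n_f² − 1/n_i² = 0.02250.
Trying n_f = 4 gives 1/n_i² = 0.04000, i.e. n_i ≈ 5; this pair matches.

n_i = 5, n_f = 4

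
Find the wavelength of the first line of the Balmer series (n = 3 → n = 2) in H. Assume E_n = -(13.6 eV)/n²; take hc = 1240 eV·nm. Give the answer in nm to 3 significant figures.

656 nm

The Balmer series terminates on n_f = 2; the first line has n_i = 2+1 = 3.
ΔE = 13.60 × (1/2² − 1/3²) = 1.889 eV.
λ = 1240 / 1.889 = 656 nm.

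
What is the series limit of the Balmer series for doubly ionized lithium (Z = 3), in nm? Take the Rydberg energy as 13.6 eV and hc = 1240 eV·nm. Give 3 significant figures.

The Balmer series has lower level n_f = 2; the series limit corresponds to n_i → ∞.
ΔE_max = 13.6 × 9 / 2² = 30.60 eV.
λ_min = 1240 / 30.60 = 40.5 nm.

40.5 nm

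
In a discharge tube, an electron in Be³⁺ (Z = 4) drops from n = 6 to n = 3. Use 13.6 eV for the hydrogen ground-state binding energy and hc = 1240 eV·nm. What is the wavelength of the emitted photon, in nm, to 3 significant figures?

68.4 nm

For Z = 4 the level energies scale as Z², so the effective Rydberg energy is 13.6 × 16 = 217.6 eV.
ΔE = 217.6 × (1/3² − 1/6²) = 217.6 × 0.08333 = 18.13 eV.
λ = hc/ΔE = 1240 / 18.13 = 68.4 nm.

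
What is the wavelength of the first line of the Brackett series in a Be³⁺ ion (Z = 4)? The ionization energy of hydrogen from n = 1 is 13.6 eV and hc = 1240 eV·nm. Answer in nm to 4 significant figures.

253.3 nm

The Brackett series terminates on n_f = 4; the first line has n_i = 4+1 = 5.
ΔE = 217.6 × (1/4² − 1/5²) = 4.896 eV.
λ = 1240 / 4.896 = 253.3 nm.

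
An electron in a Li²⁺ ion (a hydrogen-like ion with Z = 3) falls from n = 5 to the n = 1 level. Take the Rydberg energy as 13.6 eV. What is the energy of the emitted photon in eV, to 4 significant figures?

117.5 eV

The Bohr energies scale as Z², so for Z = 3: E_n = −122.4/n² eV.
E_5 = −122.4/25 = −4.896 eV and E_1 = −122.4/1 = −122.4 eV.
The photon energy is |E_5 − E_1| = 117.5 eV.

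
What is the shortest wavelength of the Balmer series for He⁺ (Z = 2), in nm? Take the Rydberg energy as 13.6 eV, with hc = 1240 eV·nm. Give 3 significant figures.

91.2 nm

The Balmer series has lower level n_f = 2; the series limit corresponds to n_i → ∞.
ΔE_max = 13.6 × 4 / 2² = 13.60 eV.
λ_min = 1240 / 13.60 = 91.2 nm.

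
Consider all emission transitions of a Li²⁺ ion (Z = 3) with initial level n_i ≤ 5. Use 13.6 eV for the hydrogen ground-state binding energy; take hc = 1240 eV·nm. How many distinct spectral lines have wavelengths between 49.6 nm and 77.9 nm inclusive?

Enumerate all n_i → n_f pairs with 1 ≤ n_f < n_i ≤ 5 and compute λ = 1240 / [13.6·9·(1/n_f² − 1/n_i²)].
Lines falling in [49.6, 77.9] nm: 4→2 (54.03 nm), 3→2 (72.94 nm).

2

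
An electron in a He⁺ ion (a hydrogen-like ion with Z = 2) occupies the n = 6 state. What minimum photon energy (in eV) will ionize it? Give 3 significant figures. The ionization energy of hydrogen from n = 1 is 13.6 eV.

E_n = −13.6 Z²/n² = −54.40/n² eV for Z = 2.
E_6 = −54.40/36 = −1.51 eV, so ionization (to E = 0) requires 1.51 eV.

1.51 eV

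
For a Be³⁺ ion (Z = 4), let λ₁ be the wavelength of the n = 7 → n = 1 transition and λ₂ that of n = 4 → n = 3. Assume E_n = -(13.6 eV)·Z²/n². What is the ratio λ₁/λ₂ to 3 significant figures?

λ ∝ 1/ΔE ∝ 1/(1/n_f² − 1/n_i²), and the Z² and hc factors cancel in the ratio.
λ₁/λ₂ = (1/3² − 1/4²)/(1/1² − 1/7²) = 0.04861/0.9796 = 0.0496.

0.0496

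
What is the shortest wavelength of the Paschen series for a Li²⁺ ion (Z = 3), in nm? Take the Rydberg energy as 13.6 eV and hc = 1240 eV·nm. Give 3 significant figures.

91.2 nm

The Paschen series has lower level n_f = 3; the series limit corresponds to n_i → ∞.
ΔE_max = 13.6 × 9 / 3² = 13.60 eV.
λ_min = 1240 / 13.60 = 91.2 nm.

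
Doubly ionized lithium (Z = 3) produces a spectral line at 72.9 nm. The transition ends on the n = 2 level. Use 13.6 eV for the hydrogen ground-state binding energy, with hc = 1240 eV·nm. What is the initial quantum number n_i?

n_i = 3

The photon energy is ΔE = hc/λ = 1240 / 72.9 = 17.01 eV.
With Z = 3, ΔE = 122.4 × (1/n_f² − 1/n_i²), so 1/n_f² − 1/n_i² = 0.1390.
With n_f = 2: 1/n_i² = 1/4 − 0.1390 = 0.1110, so n_i ≈ 3.00.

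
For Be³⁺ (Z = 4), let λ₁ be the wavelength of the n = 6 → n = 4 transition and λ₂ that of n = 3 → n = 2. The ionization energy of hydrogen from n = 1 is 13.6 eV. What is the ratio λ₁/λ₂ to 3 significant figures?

λ ∝ 1/ΔE ∝ 1/(1/n_f² − 1/n_i²), and the Z² and hc factors cancel in the ratio.
λ₁/λ₂ = (1/2² − 1/3²)/(1/4² − 1/6²) = 0.1389/0.03472 = 4.00.

4.00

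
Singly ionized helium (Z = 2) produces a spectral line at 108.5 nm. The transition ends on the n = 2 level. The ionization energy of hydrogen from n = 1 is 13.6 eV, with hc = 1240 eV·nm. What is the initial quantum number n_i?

n_i = 5

The photon energy is ΔE = hc/λ = 1240 / 108.5 = 11.43 eV.
With Z = 2, ΔE = 54.40 × (1/n_f² − 1/n_i²), so 1/n_f² − 1/n_i² = 0.2101.
With n_f = 2: 1/n_i² = 1/4 − 0.2101 = 0.03992, so n_i ≈ 5.01.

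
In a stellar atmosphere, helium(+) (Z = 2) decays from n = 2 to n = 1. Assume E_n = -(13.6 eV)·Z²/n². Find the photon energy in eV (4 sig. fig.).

40.80 eV

The Bohr energies scale as Z², so for Z = 2: E_n = −54.40/n² eV.
E_2 = −54.40/4 = −13.60 eV and E_1 = −54.40/1 = −54.40 eV.
The photon energy is |E_2 − E_1| = 40.80 eV.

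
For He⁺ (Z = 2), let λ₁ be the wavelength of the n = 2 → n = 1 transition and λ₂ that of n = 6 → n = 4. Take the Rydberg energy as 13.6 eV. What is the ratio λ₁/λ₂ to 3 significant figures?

0.0463

λ ∝ 1/ΔE ∝ 1/(1/n_f² − 1/n_i²), and the Z² and hc factors cancel in the ratio.
λ₁/λ₂ = (1/4² − 1/6²)/(1/1² − 1/2²) = 0.03472/0.7500 = 0.0463.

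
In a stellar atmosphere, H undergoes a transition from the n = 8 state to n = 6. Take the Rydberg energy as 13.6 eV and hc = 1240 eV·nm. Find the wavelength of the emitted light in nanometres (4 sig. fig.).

ΔE = 13.60 × (1/6² − 1/8²) = 13.60 × 0.01215 = 0.1653 eV.
λ = hc/ΔE = 1240 / 0.1653 = 7503 nm.

7503 nm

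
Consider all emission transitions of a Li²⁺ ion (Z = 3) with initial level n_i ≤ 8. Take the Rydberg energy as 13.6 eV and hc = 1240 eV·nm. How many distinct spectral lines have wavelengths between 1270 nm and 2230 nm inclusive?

Enumerate all n_i → n_f pairs with 1 ≤ n_f < n_i ≤ 8 and compute λ = 1240 / [13.6·9·(1/n_f² − 1/n_i²)].
Lines falling in [1270, 2230] nm: 7→6 (1375 nm), 8→7 (2118 nm).

2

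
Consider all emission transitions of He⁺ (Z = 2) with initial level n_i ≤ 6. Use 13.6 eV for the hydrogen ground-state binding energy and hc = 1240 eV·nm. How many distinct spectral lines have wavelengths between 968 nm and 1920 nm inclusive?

2

Enumerate all n_i → n_f pairs with 1 ≤ n_f < n_i ≤ 6 and compute λ = 1240 / [13.6·4·(1/n_f² − 1/n_i²)].
Lines falling in [968, 1920] nm: 5→4 (1013 nm), 6→5 (1865 nm).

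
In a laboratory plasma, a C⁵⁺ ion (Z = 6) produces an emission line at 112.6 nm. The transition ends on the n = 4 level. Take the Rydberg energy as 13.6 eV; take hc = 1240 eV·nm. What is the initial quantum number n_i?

The photon energy is ΔE = hc/λ = 1240 / 112.6 = 11.01 eV.
With Z = 6, ΔE = 489.6 × (1/n_f² − 1/n_i²), so 1/n_f² − 1/n_i² = 0.02249.
With n_f = 4: 1/n_i² = 1/16 − 0.02249 = 0.04001, so n_i ≈ 5.00.

n_i = 5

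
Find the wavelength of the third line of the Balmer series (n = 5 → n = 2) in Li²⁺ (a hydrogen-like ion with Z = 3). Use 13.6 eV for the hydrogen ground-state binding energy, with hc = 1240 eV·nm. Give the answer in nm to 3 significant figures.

48.2 nm

The Balmer series terminates on n_f = 2; the third line has n_i = 2+3 = 5.
ΔE = 122.4 × (1/2² − 1/5²) = 25.70 eV.
λ = 1240 / 25.70 = 48.2 nm.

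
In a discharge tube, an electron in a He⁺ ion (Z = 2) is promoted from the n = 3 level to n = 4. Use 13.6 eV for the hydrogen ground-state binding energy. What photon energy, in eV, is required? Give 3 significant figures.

2.64 eV

The Bohr energies scale as Z², so for Z = 2: E_n = −54.40/n² eV.
E_4 = −54.40/16 = −3.400 eV and E_3 = −54.40/9 = −6.044 eV.
The photon energy is |E_4 − E_3| = 2.64 eV.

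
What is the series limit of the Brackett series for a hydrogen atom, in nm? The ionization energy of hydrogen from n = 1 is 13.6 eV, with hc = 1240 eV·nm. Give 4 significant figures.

The Brackett series has lower level n_f = 4; the series limit corresponds to n_i → ∞.
ΔE_max = 13.6 × 1 / 4² = 0.8500 eV.
λ_min = 1240 / 0.8500 = 1459 nm.

1459 nm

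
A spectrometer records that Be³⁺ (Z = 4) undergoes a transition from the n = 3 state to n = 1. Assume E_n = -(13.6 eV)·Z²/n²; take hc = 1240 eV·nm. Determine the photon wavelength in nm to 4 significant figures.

For Z = 4 the level energies scale as Z², so the effective Rydberg energy is 13.6 × 16 = 217.6 eV.
ΔE = 217.6 × (1/1² − 1/3²) = 217.6 × 0.8889 = 193.4 eV.
λ = hc/ΔE = 1240 / 193.4 = 6.411 nm.

6.411 nm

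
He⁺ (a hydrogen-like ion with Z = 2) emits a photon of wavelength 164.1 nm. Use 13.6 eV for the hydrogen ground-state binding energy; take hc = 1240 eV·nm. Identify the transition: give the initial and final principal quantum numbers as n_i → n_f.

n_i = 3, n_f = 2

The photon energy is ΔE = hc/λ = 1240 / 164.1 = 7.556 eV.
With Z = 2, ΔE = 54.40 × (1/n_f² − 1/n_i²), so 1/n_f² − 1/n_i² = 0.1389.
Trying n_f = 2 gives 1/n_i² = 0.1111, i.e. n_i ≈ 3; this pair matches.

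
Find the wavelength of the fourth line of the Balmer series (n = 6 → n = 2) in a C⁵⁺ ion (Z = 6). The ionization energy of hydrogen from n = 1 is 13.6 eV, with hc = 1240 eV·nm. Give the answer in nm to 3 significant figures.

11.4 nm

The Balmer series terminates on n_f = 2; the fourth line has n_i = 2+4 = 6.
ΔE = 489.6 × (1/2² − 1/6²) = 108.8 eV.
λ = 1240 / 108.8 = 11.4 nm.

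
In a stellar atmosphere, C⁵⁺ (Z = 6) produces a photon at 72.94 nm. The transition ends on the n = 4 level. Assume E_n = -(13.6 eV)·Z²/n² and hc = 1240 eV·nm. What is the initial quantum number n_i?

The photon energy is ΔE = hc/λ = 1240 / 72.94 = 17.00 eV.
With Z = 6, ΔE = 489.6 × (1/n_f² − 1/n_i²), so 1/n_f² − 1/n_i² = 0.03472.
With n_f = 4: 1/n_i² = 1/16 − 0.03472 = 0.02778, so n_i ≈ 6.00.

n_i = 6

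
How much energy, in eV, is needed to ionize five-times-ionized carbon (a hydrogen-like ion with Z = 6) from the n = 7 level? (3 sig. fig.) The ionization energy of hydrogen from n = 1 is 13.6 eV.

9.99 eV

E_n = −13.6 Z²/n² = −489.6/n² eV for Z = 6.
E_7 = −489.6/49 = −9.99 eV, so ionization (to E = 0) requires 9.99 eV.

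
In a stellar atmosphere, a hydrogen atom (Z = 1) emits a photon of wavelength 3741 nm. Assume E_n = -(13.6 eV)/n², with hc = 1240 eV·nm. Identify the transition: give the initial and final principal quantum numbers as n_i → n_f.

n_i = 8, n_f = 5

The photon energy is ΔE = hc/λ = 1240 / 3741 = 0.3315 eV.
With Z = 1, ΔE = 13.60 × (1/n_f² − 1/n_i²), so 1/n_f² − 1/n_i² = 0.02437.
Trying n_f = 5 gives 1/n_i² = 0.01563, i.e. n_i ≈ 8; this pair matches.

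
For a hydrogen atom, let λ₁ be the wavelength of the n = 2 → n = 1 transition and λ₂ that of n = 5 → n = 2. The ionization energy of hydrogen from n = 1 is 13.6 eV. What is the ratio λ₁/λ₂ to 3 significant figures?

λ ∝ 1/ΔE ∝ 1/(1/n_f² − 1/n_i²), and the Z² and hc factors cancel in the ratio.
λ₁/λ₂ = (1/2² − 1/5²)/(1/1² − 1/2²) = 0.2100/0.7500 = 0.280.

0.280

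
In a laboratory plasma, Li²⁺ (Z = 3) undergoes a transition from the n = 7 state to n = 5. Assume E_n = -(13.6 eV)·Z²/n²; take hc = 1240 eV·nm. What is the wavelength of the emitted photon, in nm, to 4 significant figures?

517.1 nm

For Z = 3 the level energies scale as Z², so the effective Rydberg energy is 13.6 × 9 = 122.4 eV.
ΔE = 122.4 × (1/5² − 1/7²) = 122.4 × 0.01959 = 2.398 eV.
λ = hc/ΔE = 1240 / 2.398 = 517.1 nm.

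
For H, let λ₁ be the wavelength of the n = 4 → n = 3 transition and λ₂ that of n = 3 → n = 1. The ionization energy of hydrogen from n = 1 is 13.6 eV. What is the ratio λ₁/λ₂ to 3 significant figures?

18.3

λ ∝ 1/ΔE ∝ 1/(1/n_f² − 1/n_i²), and the Z² and hc factors cancel in the ratio.
λ₁/λ₂ = (1/1² − 1/3²)/(1/3² − 1/4²) = 0.8889/0.04861 = 18.3.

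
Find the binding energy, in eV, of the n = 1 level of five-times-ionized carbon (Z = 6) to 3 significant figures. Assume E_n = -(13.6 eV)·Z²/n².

490 eV

E_n = −13.6 Z²/n² = −489.6/n² eV for Z = 6.
E_1 = −489.6/1 = −490 eV, so ionization (to E = 0) requires 490 eV.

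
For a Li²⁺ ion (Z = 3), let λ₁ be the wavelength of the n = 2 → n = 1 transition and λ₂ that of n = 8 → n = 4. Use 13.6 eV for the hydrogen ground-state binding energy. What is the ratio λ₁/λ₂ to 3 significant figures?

λ ∝ 1/ΔE ∝ 1/(1/n_f² − 1/n_i²), and the Z² and hc factors cancel in the ratio.
λ₁/λ₂ = (1/4² − 1/8²)/(1/1² − 1/2²) = 0.04688/0.7500 = 0.0625.

0.0625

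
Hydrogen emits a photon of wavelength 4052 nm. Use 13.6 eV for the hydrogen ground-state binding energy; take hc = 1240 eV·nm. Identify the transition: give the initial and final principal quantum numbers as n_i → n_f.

The photon energy is ΔE = hc/λ = 1240 / 4052 = 0.3060 eV.
With Z = 1, ΔE = 13.60 × (1/n_f² − 1/n_i²), so 1/n_f² − 1/n_i² = 0.02250.
Trying n_f = 4 gives 1/n_i² = 0.04000, i.e. n_i ≈ 5; this pair matches.

n_i = 5, n_f = 4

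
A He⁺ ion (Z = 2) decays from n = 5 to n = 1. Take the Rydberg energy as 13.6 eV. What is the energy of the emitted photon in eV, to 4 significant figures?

The Bohr energies scale as Z², so for Z = 2: E_n = −54.40/n² eV.
E_5 = −54.40/25 = −2.176 eV and E_1 = −54.40/1 = −54.40 eV.
The photon energy is |E_5 − E_1| = 52.22 eV.

52.22 eV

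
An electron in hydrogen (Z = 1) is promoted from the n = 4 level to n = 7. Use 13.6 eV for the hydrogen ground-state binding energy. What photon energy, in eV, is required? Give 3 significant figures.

E_7 = −13.60/49 = −0.2776 eV and E_4 = −13.60/16 = −0.8500 eV.
The photon energy is |E_7 − E_4| = 0.572 eV.

0.572 eV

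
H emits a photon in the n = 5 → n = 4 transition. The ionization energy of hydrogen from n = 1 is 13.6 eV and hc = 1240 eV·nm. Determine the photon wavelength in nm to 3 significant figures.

4050 nm

ΔE = 13.60 × (1/4² − 1/5²) = 13.60 × 0.02250 = 0.3060 eV.
λ = hc/ΔE = 1240 / 0.3060 = 4050 nm.
This line belongs to the Brackett series.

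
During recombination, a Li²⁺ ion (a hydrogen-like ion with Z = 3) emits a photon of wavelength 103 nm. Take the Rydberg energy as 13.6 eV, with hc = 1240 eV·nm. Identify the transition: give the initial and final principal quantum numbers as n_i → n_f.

n_i = 9, n_f = 3

The photon energy is ΔE = hc/λ = 1240 / 103 = 12.04 eV.
With Z = 3, ΔE = 122.4 × (1/n_f² − 1/n_i²), so 1/n_f² − 1/n_i² = 0.09836.
Trying n_f = 3 gives 1/n_i² = 0.01275, i.e. n_i ≈ 9; this pair matches.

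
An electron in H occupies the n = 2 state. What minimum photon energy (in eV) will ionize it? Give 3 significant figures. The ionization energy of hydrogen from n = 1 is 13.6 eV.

3.40 eV

E_2 = −13.60/4 = −3.40 eV, so ionization (to E = 0) requires 3.40 eV.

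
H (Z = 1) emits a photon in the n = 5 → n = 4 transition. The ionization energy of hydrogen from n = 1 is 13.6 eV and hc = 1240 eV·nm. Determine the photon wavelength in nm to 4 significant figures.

ΔE = 13.60 × (1/4² − 1/5²) = 13.60 × 0.02250 = 0.3060 eV.
λ = hc/ΔE = 1240 / 0.3060 = 4052 nm.
This line belongs to the Brackett series.

4052 nm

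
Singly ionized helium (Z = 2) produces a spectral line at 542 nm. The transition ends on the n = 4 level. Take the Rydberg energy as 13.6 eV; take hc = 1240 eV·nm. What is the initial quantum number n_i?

The photon energy is ΔE = hc/λ = 1240 / 542 = 2.288 eV.
With Z = 2, ΔE = 54.40 × (1/n_f² − 1/n_i²), so 1/n_f² − 1/n_i² = 0.04206.
With n_f = 4: 1/n_i² = 1/16 − 0.04206 = 0.02044, so n_i ≈ 6.99.

n_i = 7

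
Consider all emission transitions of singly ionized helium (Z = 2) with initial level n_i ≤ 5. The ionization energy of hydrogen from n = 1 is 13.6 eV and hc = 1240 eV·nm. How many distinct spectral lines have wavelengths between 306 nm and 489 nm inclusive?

Enumerate all n_i → n_f pairs with 1 ≤ n_f < n_i ≤ 5 and compute λ = 1240 / [13.6·4·(1/n_f² − 1/n_i²)].
Lines falling in [306, 489] nm: 5→3 (320.5 nm), 4→3 (468.9 nm).

2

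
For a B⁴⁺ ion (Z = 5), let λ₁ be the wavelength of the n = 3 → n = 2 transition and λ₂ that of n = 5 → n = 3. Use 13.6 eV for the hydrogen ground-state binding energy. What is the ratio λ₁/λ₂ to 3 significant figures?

0.512

λ ∝ 1/ΔE ∝ 1/(1/n_f² − 1/n_i²), and the Z² and hc factors cancel in the ratio.
λ₁/λ₂ = (1/3² − 1/5²)/(1/2² − 1/3²) = 0.07111/0.1389 = 0.512.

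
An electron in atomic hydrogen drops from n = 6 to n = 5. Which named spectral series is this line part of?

The series is set by the lower level: n_f = 5 is the Pfund series.

Pfund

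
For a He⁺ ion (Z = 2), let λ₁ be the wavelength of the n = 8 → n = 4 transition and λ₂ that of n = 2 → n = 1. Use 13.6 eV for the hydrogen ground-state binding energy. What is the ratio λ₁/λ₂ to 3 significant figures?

16.0

λ ∝ 1/ΔE ∝ 1/(1/n_f² − 1/n_i²), and the Z² and hc factors cancel in the ratio.
λ₁/λ₂ = (1/1² − 1/2²)/(1/4² − 1/8²) = 0.7500/0.04688 = 16.0.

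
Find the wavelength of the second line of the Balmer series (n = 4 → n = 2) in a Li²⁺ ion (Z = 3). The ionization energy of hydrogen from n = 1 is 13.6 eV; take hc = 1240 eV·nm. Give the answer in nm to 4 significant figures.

The Balmer series terminates on n_f = 2; the second line has n_i = 2+2 = 4.
ΔE = 122.4 × (1/2² − 1/4²) = 22.95 eV.
λ = 1240 / 22.95 = 54.03 nm.

54.03 nm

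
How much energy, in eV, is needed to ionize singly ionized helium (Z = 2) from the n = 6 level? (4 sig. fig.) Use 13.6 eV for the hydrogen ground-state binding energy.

1.511 eV

E_n = −13.6 Z²/n² = −54.40/n² eV for Z = 2.
E_6 = −54.40/36 = −1.511 eV, so ionization (to E = 0) requires 1.511 eV.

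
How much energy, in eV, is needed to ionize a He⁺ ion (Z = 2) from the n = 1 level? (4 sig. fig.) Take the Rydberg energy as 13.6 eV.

E_n = −13.6 Z²/n² = −54.40/n² eV for Z = 2.
E_1 = −54.40/1 = −54.40 eV, so ionization (to E = 0) requires 54.40 eV.

54.40 eV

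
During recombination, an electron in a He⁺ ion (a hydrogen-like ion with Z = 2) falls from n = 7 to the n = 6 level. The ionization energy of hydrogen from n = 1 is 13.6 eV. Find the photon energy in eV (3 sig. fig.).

0.401 eV

The Bohr energies scale as Z², so for Z = 2: E_n = −54.40/n² eV.
E_7 = −54.40/49 = −1.110 eV and E_6 = −54.40/36 = −1.511 eV.
The photon energy is |E_7 − E_6| = 0.401 eV.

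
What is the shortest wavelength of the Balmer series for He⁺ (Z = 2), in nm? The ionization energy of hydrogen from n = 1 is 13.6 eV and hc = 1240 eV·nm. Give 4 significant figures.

The Balmer series has lower level n_f = 2; the series limit corresponds to n_i → ∞.
ΔE_max = 13.6 × 4 / 2² = 13.60 eV.
λ_min = 1240 / 13.60 = 91.18 nm.

91.18 nm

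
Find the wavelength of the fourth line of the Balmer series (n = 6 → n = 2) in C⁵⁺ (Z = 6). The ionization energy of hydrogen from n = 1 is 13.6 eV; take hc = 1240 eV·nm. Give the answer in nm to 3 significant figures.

The Balmer series terminates on n_f = 2; the fourth line has n_i = 2+4 = 6.
ΔE = 489.6 × (1/2² − 1/6²) = 108.8 eV.
λ = 1240 / 108.8 = 11.4 nm.

11.4 nm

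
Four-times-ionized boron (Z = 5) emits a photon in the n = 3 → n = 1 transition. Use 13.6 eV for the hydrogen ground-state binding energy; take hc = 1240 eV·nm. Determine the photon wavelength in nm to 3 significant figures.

For Z = 5 the level energies scale as Z², so the effective Rydberg energy is 13.6 × 25 = 340.0 eV.
ΔE = 340.0 × (1/1² − 1/3²) = 340.0 × 0.8889 = 302.2 eV.
λ = hc/ΔE = 1240 / 302.2 = 4.10 nm.

4.10 nm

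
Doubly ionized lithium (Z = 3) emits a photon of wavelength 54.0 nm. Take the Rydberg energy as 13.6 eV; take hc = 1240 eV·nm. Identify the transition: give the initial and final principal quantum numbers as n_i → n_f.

The photon energy is ΔE = hc/λ = 1240 / 54.0 = 22.96 eV.
With Z = 3, ΔE = 122.4 × (1/n_f² − 1/n_i²), so 1/n_f² − 1/n_i² = 0.1876.
Trying n_f = 2 gives 1/n_i² = 0.06239, i.e. n_i ≈ 4; this pair matches.

n_i = 4, n_f = 2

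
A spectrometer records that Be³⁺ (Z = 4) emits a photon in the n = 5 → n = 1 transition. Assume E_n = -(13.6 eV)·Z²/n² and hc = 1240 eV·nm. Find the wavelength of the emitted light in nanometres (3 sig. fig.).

For Z = 4 the level energies scale as Z², so the effective Rydberg energy is 13.6 × 16 = 217.6 eV.
ΔE = 217.6 × (1/1² − 1/5²) = 217.6 × 0.9600 = 208.9 eV.
λ = hc/ΔE = 1240 / 208.9 = 5.94 nm.

5.94 nm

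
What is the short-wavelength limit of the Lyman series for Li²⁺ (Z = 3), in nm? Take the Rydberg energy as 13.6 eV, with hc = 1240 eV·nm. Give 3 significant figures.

The Lyman series has lower level n_f = 1; the series limit corresponds to n_i → ∞.
ΔE_max = 13.6 × 9 / 1² = 122.4 eV.
λ_min = 1240 / 122.4 = 10.1 nm.

10.1 nm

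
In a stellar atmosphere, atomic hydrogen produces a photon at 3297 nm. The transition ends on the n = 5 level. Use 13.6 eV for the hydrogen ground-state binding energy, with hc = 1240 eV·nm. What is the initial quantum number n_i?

n_i = 9

The photon energy is ΔE = hc/λ = 1240 / 3297 = 0.3761 eV.
With Z = 1, ΔE = 13.60 × (1/n_f² − 1/n_i²), so 1/n_f² − 1/n_i² = 0.02765.
With n_f = 5: 1/n_i² = 1/25 − 0.02765 = 0.01235, so n_i ≈ 9.00.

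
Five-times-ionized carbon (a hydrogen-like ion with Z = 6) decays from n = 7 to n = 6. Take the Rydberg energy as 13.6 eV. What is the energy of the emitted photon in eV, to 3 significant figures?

3.61 eV

The Bohr energies scale as Z², so for Z = 6: E_n = −489.6/n² eV.
E_7 = −489.6/49 = −9.992 eV and E_6 = −489.6/36 = −13.60 eV.
The photon energy is |E_7 − E_6| = 3.61 eV.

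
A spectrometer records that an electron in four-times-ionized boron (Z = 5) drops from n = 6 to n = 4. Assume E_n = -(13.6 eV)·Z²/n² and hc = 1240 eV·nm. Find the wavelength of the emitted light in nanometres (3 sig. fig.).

For Z = 5 the level energies scale as Z², so the effective Rydberg energy is 13.6 × 25 = 340.0 eV.
ΔE = 340.0 × (1/4² − 1/6²) = 340.0 × 0.03472 = 11.81 eV.
λ = hc/ΔE = 1240 / 11.81 = 105 nm.

105 nm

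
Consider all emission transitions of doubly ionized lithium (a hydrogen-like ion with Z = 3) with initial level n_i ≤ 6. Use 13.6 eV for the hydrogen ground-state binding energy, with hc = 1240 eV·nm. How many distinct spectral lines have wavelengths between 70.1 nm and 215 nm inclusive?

Enumerate all n_i → n_f pairs with 1 ≤ n_f < n_i ≤ 6 and compute λ = 1240 / [13.6·9·(1/n_f² − 1/n_i²)].
Lines falling in [70.1, 215] nm: 3→2 (72.94 nm), 6→3 (121.6 nm), 5→3 (142.5 nm), 4→3 (208.4 nm).

4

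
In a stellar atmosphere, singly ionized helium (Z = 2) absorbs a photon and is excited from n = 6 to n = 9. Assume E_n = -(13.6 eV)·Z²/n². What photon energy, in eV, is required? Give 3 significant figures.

The Bohr energies scale as Z², so for Z = 2: E_n = −54.40/n² eV.
E_9 = −54.40/81 = −0.6716 eV and E_6 = −54.40/36 = −1.511 eV.
The photon energy is |E_9 − E_6| = 0.840 eV.

0.840 eV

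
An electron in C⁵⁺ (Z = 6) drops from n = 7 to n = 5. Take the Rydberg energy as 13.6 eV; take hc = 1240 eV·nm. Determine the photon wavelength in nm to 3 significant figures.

129 nm

For Z = 6 the level energies scale as Z², so the effective Rydberg energy is 13.6 × 36 = 489.6 eV.
ΔE = 489.6 × (1/5² − 1/7²) = 489.6 × 0.01959 = 9.592 eV.
λ = hc/ΔE = 1240 / 9.592 = 129 nm.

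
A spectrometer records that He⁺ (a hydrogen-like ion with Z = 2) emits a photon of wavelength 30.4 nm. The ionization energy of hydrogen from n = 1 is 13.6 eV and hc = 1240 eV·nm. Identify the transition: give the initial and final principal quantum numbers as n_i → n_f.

n_i = 2, n_f = 1

The photon energy is ΔE = hc/λ = 1240 / 30.4 = 40.79 eV.
With Z = 2, ΔE = 54.40 × (1/n_f² − 1/n_i²), so 1/n_f² − 1/n_i² = 0.7498.
Trying n_f = 1 gives 1/n_i² = 0.2502, i.e. n_i ≈ 2; this pair matches.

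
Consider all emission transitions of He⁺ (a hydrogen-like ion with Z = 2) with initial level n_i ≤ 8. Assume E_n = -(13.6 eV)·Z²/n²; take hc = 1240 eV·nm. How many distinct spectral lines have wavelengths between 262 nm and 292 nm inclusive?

Enumerate all n_i → n_f pairs with 1 ≤ n_f < n_i ≤ 8 and compute λ = 1240 / [13.6·4·(1/n_f² − 1/n_i²)].
Lines falling in [262, 292] nm: 6→3 (273.5 nm).

1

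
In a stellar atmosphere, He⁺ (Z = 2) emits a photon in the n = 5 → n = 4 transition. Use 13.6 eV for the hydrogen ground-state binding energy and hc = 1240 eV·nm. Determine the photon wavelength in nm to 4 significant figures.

1013 nm

For Z = 2 the level energies scale as Z², so the effective Rydberg energy is 13.6 × 4 = 54.40 eV.
ΔE = 54.40 × (1/4² − 1/5²) = 54.40 × 0.02250 = 1.224 eV.
λ = hc/ΔE = 1240 / 1.224 = 1013 nm.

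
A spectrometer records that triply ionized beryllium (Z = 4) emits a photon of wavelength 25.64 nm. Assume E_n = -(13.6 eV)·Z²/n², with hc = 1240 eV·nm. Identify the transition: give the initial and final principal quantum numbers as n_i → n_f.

n_i = 6, n_f = 2

The photon energy is ΔE = hc/λ = 1240 / 25.64 = 48.36 eV.
With Z = 4, ΔE = 217.6 × (1/n_f² − 1/n_i²), so 1/n_f² − 1/n_i² = 0.2223.
Trying n_f = 2 gives 1/n_i² = 0.02775, i.e. n_i ≈ 6; this pair matches.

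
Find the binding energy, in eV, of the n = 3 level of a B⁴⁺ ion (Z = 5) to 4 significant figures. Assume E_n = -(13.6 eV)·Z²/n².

E_n = −13.6 Z²/n² = −340.0/n² eV for Z = 5.
E_3 = −340.0/9 = −37.78 eV, so ionization (to E = 0) requires 37.78 eV.

37.78 eV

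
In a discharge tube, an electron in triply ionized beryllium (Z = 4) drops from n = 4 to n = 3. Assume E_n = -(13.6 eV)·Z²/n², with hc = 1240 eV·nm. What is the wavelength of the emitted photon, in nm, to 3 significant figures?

For Z = 4 the level energies scale as Z², so the effective Rydberg energy is 13.6 × 16 = 217.6 eV.
ΔE = 217.6 × (1/3² − 1/4²) = 217.6 × 0.04861 = 10.58 eV.
λ = hc/ΔE = 1240 / 10.58 = 117 nm.

117 nm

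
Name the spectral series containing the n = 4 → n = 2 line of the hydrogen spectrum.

Balmer

The series is set by the lower level: n_f = 2 is the Balmer series.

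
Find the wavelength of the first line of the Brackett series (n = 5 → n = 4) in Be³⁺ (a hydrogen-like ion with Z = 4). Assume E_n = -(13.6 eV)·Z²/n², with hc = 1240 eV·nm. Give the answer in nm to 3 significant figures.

253 nm

The Brackett series terminates on n_f = 4; the first line has n_i = 4+1 = 5.
ΔE = 217.6 × (1/4² − 1/5²) = 4.896 eV.
λ = 1240 / 4.896 = 253 nm.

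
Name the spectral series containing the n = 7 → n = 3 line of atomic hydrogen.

Paschen

The series is set by the lower level: n_f = 3 is the Paschen series.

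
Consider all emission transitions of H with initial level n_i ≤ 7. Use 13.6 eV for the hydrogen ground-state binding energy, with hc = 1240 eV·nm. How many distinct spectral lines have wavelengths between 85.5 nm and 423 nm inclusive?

Enumerate all n_i → n_f pairs with 1 ≤ n_f < n_i ≤ 7 and compute λ = 1240 / [13.6·1·(1/n_f² − 1/n_i²)].
Lines falling in [85.5, 423] nm: 7→1 (93.08 nm), 6→1 (93.78 nm), 5→1 (94.98 nm), 4→1 (97.25 nm), 3→1 (102.6 nm), 2→1 (121.6 nm), 7→2 (397.1 nm), 6→2 (410.3 nm).

8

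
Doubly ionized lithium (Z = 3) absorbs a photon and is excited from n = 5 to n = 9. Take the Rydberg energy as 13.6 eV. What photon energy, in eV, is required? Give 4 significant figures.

The Bohr energies scale as Z², so for Z = 3: E_n = −122.4/n² eV.
E_9 = −122.4/81 = −1.511 eV and E_5 = −122.4/25 = −4.896 eV.
The photon energy is |E_9 − E_5| = 3.385 eV.

3.385 eV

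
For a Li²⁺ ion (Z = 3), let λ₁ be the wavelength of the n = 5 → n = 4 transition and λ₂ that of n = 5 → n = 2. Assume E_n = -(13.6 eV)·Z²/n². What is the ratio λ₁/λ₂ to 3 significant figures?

λ ∝ 1/ΔE ∝ 1/(1/n_f² − 1/n_i²), and the Z² and hc factors cancel in the ratio.
λ₁/λ₂ = (1/2² − 1/5²)/(1/4² − 1/5²) = 0.2100/0.02250 = 9.33.

9.33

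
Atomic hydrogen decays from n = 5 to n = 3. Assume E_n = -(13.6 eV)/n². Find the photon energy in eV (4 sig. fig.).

0.9671 eV

E_5 = −13.60/25 = −0.5440 eV and E_3 = −13.60/9 = −1.511 eV.
The photon energy is |E_5 − E_3| = 0.9671 eV.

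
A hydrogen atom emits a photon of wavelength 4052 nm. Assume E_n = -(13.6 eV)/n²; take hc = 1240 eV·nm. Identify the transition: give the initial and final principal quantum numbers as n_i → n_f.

n_i = 5, n_f = 4

The photon energy is ΔE = hc/λ = 1240 / 4052 = 0.3060 eV.
With Z = 1, ΔE = 13.60 × (1/n_f² − 1/n_i²), so 1/n_f² − 1/n_i² = 0.02250.
Trying n_f = 4 gives 1/n_i² = 0.04000, i.e. n_i ≈ 5; this pair matches.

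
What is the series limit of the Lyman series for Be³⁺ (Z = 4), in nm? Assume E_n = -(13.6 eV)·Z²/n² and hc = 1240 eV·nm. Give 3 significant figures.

The Lyman series has lower level n_f = 1; the series limit corresponds to n_i → ∞.
ΔE_max = 13.6 × 16 / 1² = 217.6 eV.
λ_min = 1240 / 217.6 = 5.70 nm.

5.70 nm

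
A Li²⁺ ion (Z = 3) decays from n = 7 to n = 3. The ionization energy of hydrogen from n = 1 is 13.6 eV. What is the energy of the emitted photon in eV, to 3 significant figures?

11.1 eV

The Bohr energies scale as Z², so for Z = 3: E_n = −122.4/n² eV.
E_7 = −122.4/49 = −2.498 eV and E_3 = −122.4/9 = −13.60 eV.
The photon energy is |E_7 − E_3| = 11.1 eV.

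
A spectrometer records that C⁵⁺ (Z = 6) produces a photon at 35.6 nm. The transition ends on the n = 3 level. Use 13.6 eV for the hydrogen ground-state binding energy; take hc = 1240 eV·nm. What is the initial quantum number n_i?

n_i = 5

The photon energy is ΔE = hc/λ = 1240 / 35.6 = 34.83 eV.
With Z = 6, ΔE = 489.6 × (1/n_f² − 1/n_i²), so 1/n_f² − 1/n_i² = 0.07114.
With n_f = 3: 1/n_i² = 1/9 − 0.07114 = 0.03997, so n_i ≈ 5.00.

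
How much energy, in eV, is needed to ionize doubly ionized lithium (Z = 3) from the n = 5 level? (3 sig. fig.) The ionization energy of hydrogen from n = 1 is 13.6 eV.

4.90 eV

E_n = −13.6 Z²/n² = −122.4/n² eV for Z = 3.
E_5 = −122.4/25 = −4.90 eV, so ionization (to E = 0) requires 4.90 eV.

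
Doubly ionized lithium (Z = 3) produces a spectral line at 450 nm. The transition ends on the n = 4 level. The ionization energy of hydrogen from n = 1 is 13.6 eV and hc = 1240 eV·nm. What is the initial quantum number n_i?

The photon energy is ΔE = hc/λ = 1240 / 450 = 2.756 eV.
With Z = 3, ΔE = 122.4 × (1/n_f² − 1/n_i²), so 1/n_f² − 1/n_i² = 0.02251.
With n_f = 4: 1/n_i² = 1/16 − 0.02251 = 0.03999, so n_i ≈ 5.00.

n_i = 5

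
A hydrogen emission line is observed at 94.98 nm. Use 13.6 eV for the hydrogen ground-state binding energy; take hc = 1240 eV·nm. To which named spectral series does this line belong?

Lyman

ΔE = 1240/94.98 = 13.06 eV.
This matches 13.6 × (1/1² − 1/5²), so n_f = 1: the Lyman series.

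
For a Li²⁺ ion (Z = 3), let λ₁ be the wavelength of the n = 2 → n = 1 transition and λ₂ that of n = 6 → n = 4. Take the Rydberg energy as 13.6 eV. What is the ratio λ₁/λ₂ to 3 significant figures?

0.0463

λ ∝ 1/ΔE ∝ 1/(1/n_f² − 1/n_i²), and the Z² and hc factors cancel in the ratio.
λ₁/λ₂ = (1/4² − 1/6²)/(1/1² − 1/2²) = 0.03472/0.7500 = 0.0463.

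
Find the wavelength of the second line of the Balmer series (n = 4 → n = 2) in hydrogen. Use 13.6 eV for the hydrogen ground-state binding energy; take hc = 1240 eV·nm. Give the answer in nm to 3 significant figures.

The Balmer series terminates on n_f = 2; the second line has n_i = 2+2 = 4.
ΔE = 13.60 × (1/2² − 1/4²) = 2.550 eV.
λ = 1240 / 2.550 = 486 nm.

486 nm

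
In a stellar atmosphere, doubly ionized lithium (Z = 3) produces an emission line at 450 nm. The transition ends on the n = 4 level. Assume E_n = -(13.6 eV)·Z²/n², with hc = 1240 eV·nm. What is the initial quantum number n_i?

n_i = 5

The photon energy is ΔE = hc/λ = 1240 / 450 = 2.756 eV.
With Z = 3, ΔE = 122.4 × (1/n_f² − 1/n_i²), so 1/n_f² − 1/n_i² = 0.02251.
With n_f = 4: 1/n_i² = 1/16 − 0.02251 = 0.03999, so n_i ≈ 5.00.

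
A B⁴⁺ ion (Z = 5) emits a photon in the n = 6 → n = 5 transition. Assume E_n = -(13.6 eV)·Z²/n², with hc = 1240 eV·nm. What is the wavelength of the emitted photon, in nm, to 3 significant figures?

298 nm

For Z = 5 the level energies scale as Z², so the effective Rydberg energy is 13.6 × 25 = 340.0 eV.
ΔE = 340.0 × (1/5² − 1/6²) = 340.0 × 0.01222 = 4.156 eV.
λ = hc/ΔE = 1240 / 4.156 = 298 nm.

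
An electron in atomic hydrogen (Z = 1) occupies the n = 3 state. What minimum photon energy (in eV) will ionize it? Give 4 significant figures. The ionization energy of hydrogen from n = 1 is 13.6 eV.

1.511 eV

E_3 = −13.60/9 = −1.511 eV, so ionization (to E = 0) requires 1.511 eV.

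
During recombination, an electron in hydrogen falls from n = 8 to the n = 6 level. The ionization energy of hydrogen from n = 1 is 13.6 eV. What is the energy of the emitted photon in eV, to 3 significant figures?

0.165 eV

E_8 = −13.60/64 = −0.2125 eV and E_6 = −13.60/36 = −0.3778 eV.
The photon energy is |E_8 − E_6| = 0.165 eV.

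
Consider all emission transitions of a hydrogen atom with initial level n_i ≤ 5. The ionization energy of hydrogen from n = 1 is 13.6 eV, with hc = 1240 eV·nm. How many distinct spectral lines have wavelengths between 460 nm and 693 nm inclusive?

Enumerate all n_i → n_f pairs with 1 ≤ n_f < n_i ≤ 5 and compute λ = 1240 / [13.6·1·(1/n_f² − 1/n_i²)].
Lines falling in [460, 693] nm: 4→2 (486.3 nm), 3→2 (656.5 nm).

2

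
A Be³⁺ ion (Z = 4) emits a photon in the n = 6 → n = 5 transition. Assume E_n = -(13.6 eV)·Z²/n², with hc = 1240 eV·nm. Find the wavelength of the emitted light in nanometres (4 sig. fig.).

466.2 nm

For Z = 4 the level energies scale as Z², so the effective Rydberg energy is 13.6 × 16 = 217.6 eV.
ΔE = 217.6 × (1/5² − 1/6²) = 217.6 × 0.01222 = 2.660 eV.
λ = hc/ΔE = 1240 / 2.660 = 466.2 nm.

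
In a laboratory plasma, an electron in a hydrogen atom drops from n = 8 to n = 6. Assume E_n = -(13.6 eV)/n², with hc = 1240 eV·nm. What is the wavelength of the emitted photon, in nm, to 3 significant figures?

ΔE = 13.60 × (1/6² − 1/8²) = 13.60 × 0.01215 = 0.1653 eV.
λ = hc/ΔE = 1240 / 0.1653 = 7500 nm.

7500 nm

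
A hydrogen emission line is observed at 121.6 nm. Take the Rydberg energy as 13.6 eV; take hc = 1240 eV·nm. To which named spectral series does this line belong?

Lyman

ΔE = 1240/121.6 = 10.20 eV.
This matches 13.6 × (1/1² − 1/2²), so n_f = 1: the Lyman series.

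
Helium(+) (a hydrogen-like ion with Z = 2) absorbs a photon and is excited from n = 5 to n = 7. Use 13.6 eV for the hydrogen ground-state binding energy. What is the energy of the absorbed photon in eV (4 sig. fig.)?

The Bohr energies scale as Z², so for Z = 2: E_n = −54.40/n² eV.
E_7 = −54.40/49 = −1.110 eV and E_5 = −54.40/25 = −2.176 eV.
The photon energy is |E_7 − E_5| = 1.066 eV.

1.066 eV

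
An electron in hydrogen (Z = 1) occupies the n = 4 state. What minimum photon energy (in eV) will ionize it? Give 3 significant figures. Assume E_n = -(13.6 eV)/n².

0.850 eV

E_4 = −13.60/16 = −0.850 eV, so ionization (to E = 0) requires 0.850 eV.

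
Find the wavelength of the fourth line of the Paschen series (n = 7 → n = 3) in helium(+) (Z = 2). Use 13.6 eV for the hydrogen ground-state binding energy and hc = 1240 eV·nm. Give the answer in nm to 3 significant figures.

251 nm

The Paschen series terminates on n_f = 3; the fourth line has n_i = 3+4 = 7.
ΔE = 54.40 × (1/3² − 1/7²) = 4.934 eV.
λ = 1240 / 4.934 = 251 nm.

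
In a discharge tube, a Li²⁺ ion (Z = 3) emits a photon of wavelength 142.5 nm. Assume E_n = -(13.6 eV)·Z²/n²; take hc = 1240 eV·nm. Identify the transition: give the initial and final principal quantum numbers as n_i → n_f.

The photon energy is ΔE = hc/λ = 1240 / 142.5 = 8.702 eV.
With Z = 3, ΔE = 122.4 × (1/n_f² − 1/n_i²), so 1/n_f² − 1/n_i² = 0.07109.
Trying n_f = 3 gives 1/n_i² = 0.04002, i.e. n_i ≈ 5; this pair matches.

n_i = 5, n_f = 3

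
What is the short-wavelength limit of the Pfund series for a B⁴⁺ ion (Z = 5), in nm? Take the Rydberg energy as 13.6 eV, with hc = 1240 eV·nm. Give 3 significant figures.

91.2 nm

The Pfund series has lower level n_f = 5; the series limit corresponds to n_i → ∞.
ΔE_max = 13.6 × 25 / 5² = 13.60 eV.
λ_min = 1240 / 13.60 = 91.2 nm.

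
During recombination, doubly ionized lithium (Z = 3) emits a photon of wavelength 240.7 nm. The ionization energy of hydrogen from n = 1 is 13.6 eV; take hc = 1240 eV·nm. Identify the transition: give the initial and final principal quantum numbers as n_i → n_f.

n_i = 7, n_f = 4

The photon energy is ΔE = hc/λ = 1240 / 240.7 = 5.152 eV.
With Z = 3, ΔE = 122.4 × (1/n_f² − 1/n_i²), so 1/n_f² − 1/n_i² = 0.04209.
Trying n_f = 4 gives 1/n_i² = 0.02041, i.e. n_i ≈ 7; this pair matches.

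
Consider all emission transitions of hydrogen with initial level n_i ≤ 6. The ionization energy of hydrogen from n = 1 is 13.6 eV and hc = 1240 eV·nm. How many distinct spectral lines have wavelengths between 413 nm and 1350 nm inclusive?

Enumerate all n_i → n_f pairs with 1 ≤ n_f < n_i ≤ 6 and compute λ = 1240 / [13.6·1·(1/n_f² − 1/n_i²)].
Lines falling in [413, 1350] nm: 5→2 (434.2 nm), 4→2 (486.3 nm), 3→2 (656.5 nm), 6→3 (1094 nm), 5→3 (1282 nm).

5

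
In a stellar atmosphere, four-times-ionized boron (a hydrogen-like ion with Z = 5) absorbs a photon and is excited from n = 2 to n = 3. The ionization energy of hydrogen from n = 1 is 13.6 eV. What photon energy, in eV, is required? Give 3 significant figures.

The Bohr energies scale as Z², so for Z = 5: E_n = −340.0/n² eV.
E_3 = −340.0/9 = −37.78 eV and E_2 = −340.0/4 = −85.00 eV.
The photon energy is |E_3 − E_2| = 47.2 eV.

47.2 eV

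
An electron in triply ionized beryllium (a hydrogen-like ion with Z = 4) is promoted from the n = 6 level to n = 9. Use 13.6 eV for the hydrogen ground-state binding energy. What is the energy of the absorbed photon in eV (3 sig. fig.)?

3.36 eV

The Bohr energies scale as Z², so for Z = 4: E_n = −217.6/n² eV.
E_9 = −217.6/81 = −2.686 eV and E_6 = −217.6/36 = −6.044 eV.
The photon energy is |E_9 − E_6| = 3.36 eV.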